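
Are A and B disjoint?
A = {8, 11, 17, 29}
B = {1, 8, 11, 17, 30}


Disjoint means A ∩ B = ∅.
A ∩ B = {8, 11, 17}
A ∩ B ≠ ∅, so A and B are NOT disjoint.

No, A and B are not disjoint (A ∩ B = {8, 11, 17})


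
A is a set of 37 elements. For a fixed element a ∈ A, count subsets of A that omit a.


Subsets of A avoiding a are subsets of A \ {a}, which has 36 elements.
Count = 2^(n-1) = 2^36
= 68719476736

Number of subsets avoiding a = 68719476736


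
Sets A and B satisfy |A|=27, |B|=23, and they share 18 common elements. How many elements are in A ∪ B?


|A ∪ B| = |A| + |B| - |A ∩ B|
= 27 + 23 - 18
= 32

|A ∪ B| = 32


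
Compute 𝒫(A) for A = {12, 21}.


|A| = 2, so |P(A)| = 2^2 = 4
Enumerate subsets by cardinality (0 to 2):
∅, {12}, {21}, {12, 21}

P(A) has 4 subsets: ∅, {12}, {21}, {12, 21}


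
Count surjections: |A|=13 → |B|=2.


n = |A| = 13, k = |B| = 2. Surjections via inclusion-exclusion:
S(n,k) = Σ(-1)^i × C(k,i) × (k-i)^n, i=0 to k
i=0: (-1)^0×C(2,0)×2^13 = 8192
i=1: (-1)^1×C(2,1)×1^13 = -2
i=2: (-1)^2×C(2,2)×0^13 = 0
Total = 8190

Number of surjections = 8190


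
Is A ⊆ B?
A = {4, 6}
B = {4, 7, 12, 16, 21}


A ⊆ B means every element of A is in B.
Elements in A not in B: {6}
So A ⊄ B.

No, A ⊄ B


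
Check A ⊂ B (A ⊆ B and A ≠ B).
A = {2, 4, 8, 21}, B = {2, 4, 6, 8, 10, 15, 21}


A ⊂ B requires: A ⊆ B AND A ≠ B.
A ⊆ B? Yes
A = B? No
A ⊂ B: Yes (A is a proper subset of B)

Yes, A ⊂ B


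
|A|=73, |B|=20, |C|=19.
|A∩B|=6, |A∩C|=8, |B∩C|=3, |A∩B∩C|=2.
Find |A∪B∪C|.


|A∪B∪C| = |A|+|B|+|C| - |A∩B|-|A∩C|-|B∩C| + |A∩B∩C|
= 73+20+19 - 6-8-3 + 2
= 112 - 17 + 2
= 97

|A ∪ B ∪ C| = 97


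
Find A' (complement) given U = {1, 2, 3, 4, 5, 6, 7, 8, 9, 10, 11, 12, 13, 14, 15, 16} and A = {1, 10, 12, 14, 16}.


Aᶜ = U \ A = elements in U but not in A
U = {1, 2, 3, 4, 5, 6, 7, 8, 9, 10, 11, 12, 13, 14, 15, 16}
A = {1, 10, 12, 14, 16}
Aᶜ = {2, 3, 4, 5, 6, 7, 8, 9, 11, 13, 15}

Aᶜ = {2, 3, 4, 5, 6, 7, 8, 9, 11, 13, 15}


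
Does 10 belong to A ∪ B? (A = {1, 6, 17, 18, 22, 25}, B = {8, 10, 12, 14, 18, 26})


A = {1, 6, 17, 18, 22, 25}, B = {8, 10, 12, 14, 18, 26}
A ∪ B = all elements in A or B
A ∪ B = {1, 6, 8, 10, 12, 14, 17, 18, 22, 25, 26}
Checking if 10 ∈ A ∪ B
10 is in A ∪ B → True

10 ∈ A ∪ B


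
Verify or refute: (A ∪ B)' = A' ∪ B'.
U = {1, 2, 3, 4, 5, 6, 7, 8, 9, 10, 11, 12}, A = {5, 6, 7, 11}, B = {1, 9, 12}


LHS: A ∪ B = {1, 5, 6, 7, 9, 11, 12}
(A ∪ B)' = U \ (A ∪ B) = {2, 3, 4, 8, 10}
A' = {1, 2, 3, 4, 8, 9, 10, 12}, B' = {2, 3, 4, 5, 6, 7, 8, 10, 11}
Claimed RHS: A' ∪ B' = {1, 2, 3, 4, 5, 6, 7, 8, 9, 10, 11, 12}
Identity is INVALID: LHS = {2, 3, 4, 8, 10} but the RHS claimed here equals {1, 2, 3, 4, 5, 6, 7, 8, 9, 10, 11, 12}. The correct form is (A ∪ B)' = A' ∩ B'.

Identity is invalid: (A ∪ B)' = {2, 3, 4, 8, 10} but A' ∪ B' = {1, 2, 3, 4, 5, 6, 7, 8, 9, 10, 11, 12}. The correct De Morgan law is (A ∪ B)' = A' ∩ B'.


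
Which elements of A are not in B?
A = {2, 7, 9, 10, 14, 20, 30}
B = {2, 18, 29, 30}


A \ B = elements in A but not in B
A = {2, 7, 9, 10, 14, 20, 30}
B = {2, 18, 29, 30}
Remove from A any elements in B
A \ B = {7, 9, 10, 14, 20}

A \ B = {7, 9, 10, 14, 20}


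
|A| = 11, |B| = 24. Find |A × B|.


|A × B| = |A| × |B|
= 11 × 24
= 264

|A × B| = 264


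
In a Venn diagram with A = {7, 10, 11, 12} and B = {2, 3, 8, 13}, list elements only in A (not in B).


A = {7, 10, 11, 12}
B = {2, 3, 8, 13}
Region: only in A (not in B)
Elements: {7, 10, 11, 12}

Elements only in A (not in B): {7, 10, 11, 12}


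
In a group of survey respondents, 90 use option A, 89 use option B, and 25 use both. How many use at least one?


|A ∪ B| = |A| + |B| - |A ∩ B|
= 90 + 89 - 25
= 154

|A ∪ B| = 154


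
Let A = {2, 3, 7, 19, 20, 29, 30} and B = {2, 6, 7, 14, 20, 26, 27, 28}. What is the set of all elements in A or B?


A ∪ B = all elements in A or B (or both)
A = {2, 3, 7, 19, 20, 29, 30}
B = {2, 6, 7, 14, 20, 26, 27, 28}
A ∪ B = {2, 3, 6, 7, 14, 19, 20, 26, 27, 28, 29, 30}

A ∪ B = {2, 3, 6, 7, 14, 19, 20, 26, 27, 28, 29, 30}


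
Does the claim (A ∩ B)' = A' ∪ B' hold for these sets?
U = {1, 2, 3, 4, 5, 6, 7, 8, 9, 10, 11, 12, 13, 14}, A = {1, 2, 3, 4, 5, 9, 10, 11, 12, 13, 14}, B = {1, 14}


LHS: A ∩ B = {1, 14}
(A ∩ B)' = U \ (A ∩ B) = {2, 3, 4, 5, 6, 7, 8, 9, 10, 11, 12, 13}
A' = {6, 7, 8}, B' = {2, 3, 4, 5, 6, 7, 8, 9, 10, 11, 12, 13}
Claimed RHS: A' ∪ B' = {2, 3, 4, 5, 6, 7, 8, 9, 10, 11, 12, 13}
Identity is VALID: LHS = RHS = {2, 3, 4, 5, 6, 7, 8, 9, 10, 11, 12, 13} ✓

Identity is valid. (A ∩ B)' = A' ∪ B' = {2, 3, 4, 5, 6, 7, 8, 9, 10, 11, 12, 13}


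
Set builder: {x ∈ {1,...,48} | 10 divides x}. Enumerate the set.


Checking each candidate:
Condition: multiples of 10 in {1,...,48}
Result = {10, 20, 30, 40}

{10, 20, 30, 40}


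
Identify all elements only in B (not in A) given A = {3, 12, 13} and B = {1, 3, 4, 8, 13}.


A = {3, 12, 13}
B = {1, 3, 4, 8, 13}
Region: only in B (not in A)
Elements: {1, 4, 8}

Elements only in B (not in A): {1, 4, 8}


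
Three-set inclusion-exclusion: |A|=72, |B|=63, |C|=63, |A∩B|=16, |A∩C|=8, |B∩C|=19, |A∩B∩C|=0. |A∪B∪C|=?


|A∪B∪C| = |A|+|B|+|C| - |A∩B|-|A∩C|-|B∩C| + |A∩B∩C|
= 72+63+63 - 16-8-19 + 0
= 198 - 43 + 0
= 155

|A ∪ B ∪ C| = 155


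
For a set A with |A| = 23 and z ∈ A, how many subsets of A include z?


Subsets of A containing z correspond to subsets of A \ {z}, which has 22 elements.
Count = 2^(n-1) = 2^22
= 4194304

Number of subsets containing z = 4194304


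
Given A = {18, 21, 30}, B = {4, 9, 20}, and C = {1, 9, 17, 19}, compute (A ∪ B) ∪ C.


A ∪ B = {4, 9, 18, 20, 21, 30}
(A ∪ B) ∪ C = {1, 4, 9, 17, 18, 19, 20, 21, 30}

A ∪ B ∪ C = {1, 4, 9, 17, 18, 19, 20, 21, 30}


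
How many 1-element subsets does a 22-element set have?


C(n,k) = n! / (k!(n-k)!)
C(22,1) = 22! / (1!21!)
= 22

C(22,1) = 22


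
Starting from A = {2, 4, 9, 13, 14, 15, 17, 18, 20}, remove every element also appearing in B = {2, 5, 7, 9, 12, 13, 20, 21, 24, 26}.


A \ B = elements in A but not in B
A = {2, 4, 9, 13, 14, 15, 17, 18, 20}
B = {2, 5, 7, 9, 12, 13, 20, 21, 24, 26}
Remove from A any elements in B
A \ B = {4, 14, 15, 17, 18}

A \ B = {4, 14, 15, 17, 18}


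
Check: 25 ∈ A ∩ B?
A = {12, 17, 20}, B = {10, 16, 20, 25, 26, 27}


A = {12, 17, 20}, B = {10, 16, 20, 25, 26, 27}
A ∩ B = elements in both A and B
A ∩ B = {20}
Checking if 25 ∈ A ∩ B
25 is not in A ∩ B → False

25 ∉ A ∩ B


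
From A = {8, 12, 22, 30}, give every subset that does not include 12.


A subset of A that omits 12 is a subset of A \ {12}, so there are 2^(n-1) = 2^3 = 8 of them.
Subsets excluding 12: ∅, {8}, {22}, {30}, {8, 22}, {8, 30}, {22, 30}, {8, 22, 30}

Subsets excluding 12 (8 total): ∅, {8}, {22}, {30}, {8, 22}, {8, 30}, {22, 30}, {8, 22, 30}


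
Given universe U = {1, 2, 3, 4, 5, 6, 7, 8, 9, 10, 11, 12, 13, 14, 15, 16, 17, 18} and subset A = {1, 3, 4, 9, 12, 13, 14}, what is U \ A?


Aᶜ = U \ A = elements in U but not in A
U = {1, 2, 3, 4, 5, 6, 7, 8, 9, 10, 11, 12, 13, 14, 15, 16, 17, 18}
A = {1, 3, 4, 9, 12, 13, 14}
Aᶜ = {2, 5, 6, 7, 8, 10, 11, 15, 16, 17, 18}

Aᶜ = {2, 5, 6, 7, 8, 10, 11, 15, 16, 17, 18}


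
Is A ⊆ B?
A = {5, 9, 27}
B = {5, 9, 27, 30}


A ⊆ B means every element of A is in B.
All elements of A are in B.
So A ⊆ B.

Yes, A ⊆ B


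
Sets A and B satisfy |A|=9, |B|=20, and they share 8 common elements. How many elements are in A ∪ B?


|A ∪ B| = |A| + |B| - |A ∩ B|
= 9 + 20 - 8
= 21

|A ∪ B| = 21


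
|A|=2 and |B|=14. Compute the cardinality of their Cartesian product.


|A × B| = |A| × |B|
= 2 × 14
= 28

|A × B| = 28


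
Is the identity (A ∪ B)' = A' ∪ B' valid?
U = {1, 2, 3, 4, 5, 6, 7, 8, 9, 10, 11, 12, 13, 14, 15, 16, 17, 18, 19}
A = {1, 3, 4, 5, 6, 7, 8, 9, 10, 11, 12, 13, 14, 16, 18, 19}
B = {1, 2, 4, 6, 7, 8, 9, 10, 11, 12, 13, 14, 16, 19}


LHS: A ∪ B = {1, 2, 3, 4, 5, 6, 7, 8, 9, 10, 11, 12, 13, 14, 16, 18, 19}
(A ∪ B)' = U \ (A ∪ B) = {15, 17}
A' = {2, 15, 17}, B' = {3, 5, 15, 17, 18}
Claimed RHS: A' ∪ B' = {2, 3, 5, 15, 17, 18}
Identity is INVALID: LHS = {15, 17} but the RHS claimed here equals {2, 3, 5, 15, 17, 18}. The correct form is (A ∪ B)' = A' ∩ B'.

Identity is invalid: (A ∪ B)' = {15, 17} but A' ∪ B' = {2, 3, 5, 15, 17, 18}. The correct De Morgan law is (A ∪ B)' = A' ∩ B'.


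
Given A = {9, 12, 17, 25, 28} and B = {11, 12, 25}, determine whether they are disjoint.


Disjoint means A ∩ B = ∅.
A ∩ B = {12, 25}
A ∩ B ≠ ∅, so A and B are NOT disjoint.

No, A and B are not disjoint (A ∩ B = {12, 25})


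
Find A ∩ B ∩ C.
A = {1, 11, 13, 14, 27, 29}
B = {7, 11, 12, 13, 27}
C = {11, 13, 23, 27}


A ∩ B = {11, 13, 27}
(A ∩ B) ∩ C = {11, 13, 27}

A ∩ B ∩ C = {11, 13, 27}


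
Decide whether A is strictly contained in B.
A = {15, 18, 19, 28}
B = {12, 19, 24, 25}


A ⊂ B requires: A ⊆ B AND A ≠ B.
A ⊆ B? No
A ⊄ B, so A is not a proper subset.

No, A is not a proper subset of B


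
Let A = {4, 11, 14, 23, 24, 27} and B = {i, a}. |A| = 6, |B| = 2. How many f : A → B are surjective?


n = |A| = 6, k = |B| = 2. Surjections via inclusion-exclusion:
S(n,k) = Σ(-1)^i × C(k,i) × (k-i)^n, i=0 to k
i=0: (-1)^0×C(2,0)×2^6 = 64
i=1: (-1)^1×C(2,1)×1^6 = -2
i=2: (-1)^2×C(2,2)×0^6 = 0
Total = 62

Number of surjections = 62


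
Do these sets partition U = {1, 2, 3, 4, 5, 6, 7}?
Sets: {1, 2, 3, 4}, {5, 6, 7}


A partition requires: (1) non-empty parts, (2) pairwise disjoint, (3) union = U
Parts: {1, 2, 3, 4}, {5, 6, 7}
Union of parts: {1, 2, 3, 4, 5, 6, 7}
U = {1, 2, 3, 4, 5, 6, 7}
All non-empty? True
Pairwise disjoint? True
Covers U? True

Yes, valid partition


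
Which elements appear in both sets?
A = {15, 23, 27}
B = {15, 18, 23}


A ∩ B = elements in both A and B
A = {15, 23, 27}
B = {15, 18, 23}
A ∩ B = {15, 23}

A ∩ B = {15, 23}


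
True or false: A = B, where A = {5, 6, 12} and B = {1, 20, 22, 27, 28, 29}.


Two sets are equal iff they have exactly the same elements.
A = {5, 6, 12}
B = {1, 20, 22, 27, 28, 29}
Differences: {1, 5, 6, 12, 20, 22, 27, 28, 29}
A ≠ B

No, A ≠ B


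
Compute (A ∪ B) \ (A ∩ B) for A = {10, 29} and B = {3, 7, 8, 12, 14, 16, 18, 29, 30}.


A △ B = (A \ B) ∪ (B \ A) = elements in exactly one of A or B
A \ B = {10}
B \ A = {3, 7, 8, 12, 14, 16, 18, 30}
A △ B = {3, 7, 8, 10, 12, 14, 16, 18, 30}

A △ B = {3, 7, 8, 10, 12, 14, 16, 18, 30}


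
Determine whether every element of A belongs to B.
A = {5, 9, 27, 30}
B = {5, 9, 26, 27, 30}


A ⊆ B means every element of A is in B.
All elements of A are in B.
So A ⊆ B.

Yes, A ⊆ B


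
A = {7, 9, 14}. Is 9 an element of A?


A = {7, 9, 14}
Checking if 9 is in A
9 is in A → True

9 ∈ A


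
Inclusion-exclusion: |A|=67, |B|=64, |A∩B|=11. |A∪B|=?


|A ∪ B| = |A| + |B| - |A ∩ B|
= 67 + 64 - 11
= 120

|A ∪ B| = 120


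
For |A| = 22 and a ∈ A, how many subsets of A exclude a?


Subsets of A avoiding a are subsets of A \ {a}, which has 21 elements.
Count = 2^(n-1) = 2^21
= 2097152

Number of subsets avoiding a = 2097152


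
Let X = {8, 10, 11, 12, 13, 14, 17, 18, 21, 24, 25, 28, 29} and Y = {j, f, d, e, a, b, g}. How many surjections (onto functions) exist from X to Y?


n = |X| = 13, k = |Y| = 7. Surjections via inclusion-exclusion:
S(n,k) = Σ(-1)^i × C(k,i) × (k-i)^n, i=0 to k
i=0: (-1)^0×C(7,0)×7^13 = 96889010407
i=1: (-1)^1×C(7,1)×6^13 = -91424858112
i=2: (-1)^2×C(7,2)×5^13 = 25634765625
i=3: (-1)^3×C(7,3)×4^13 = -2348810240
i=4: (-1)^4×C(7,4)×3^13 = 55801305
i=5: (-1)^5×C(7,5)×2^13 = -172032
i=6: (-1)^6×C(7,6)×1^13 = 7
i=7: (-1)^7×C(7,7)×0^13 = 0
Total = 28805736960

Number of surjections = 28805736960


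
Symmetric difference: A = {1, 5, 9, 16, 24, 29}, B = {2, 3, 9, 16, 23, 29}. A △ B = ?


A △ B = (A \ B) ∪ (B \ A) = elements in exactly one of A or B
A \ B = {1, 5, 24}
B \ A = {2, 3, 23}
A △ B = {1, 2, 3, 5, 23, 24}

A △ B = {1, 2, 3, 5, 23, 24}


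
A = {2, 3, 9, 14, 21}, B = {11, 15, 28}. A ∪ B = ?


A ∪ B = all elements in A or B (or both)
A = {2, 3, 9, 14, 21}
B = {11, 15, 28}
A ∪ B = {2, 3, 9, 11, 14, 15, 21, 28}

A ∪ B = {2, 3, 9, 11, 14, 15, 21, 28}


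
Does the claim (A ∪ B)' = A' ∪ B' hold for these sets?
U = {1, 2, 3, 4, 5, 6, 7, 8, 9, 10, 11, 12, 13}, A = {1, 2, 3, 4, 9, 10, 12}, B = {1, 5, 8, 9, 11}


LHS: A ∪ B = {1, 2, 3, 4, 5, 8, 9, 10, 11, 12}
(A ∪ B)' = U \ (A ∪ B) = {6, 7, 13}
A' = {5, 6, 7, 8, 11, 13}, B' = {2, 3, 4, 6, 7, 10, 12, 13}
Claimed RHS: A' ∪ B' = {2, 3, 4, 5, 6, 7, 8, 10, 11, 12, 13}
Identity is INVALID: LHS = {6, 7, 13} but the RHS claimed here equals {2, 3, 4, 5, 6, 7, 8, 10, 11, 12, 13}. The correct form is (A ∪ B)' = A' ∩ B'.

Identity is invalid: (A ∪ B)' = {6, 7, 13} but A' ∪ B' = {2, 3, 4, 5, 6, 7, 8, 10, 11, 12, 13}. The correct De Morgan law is (A ∪ B)' = A' ∩ B'.


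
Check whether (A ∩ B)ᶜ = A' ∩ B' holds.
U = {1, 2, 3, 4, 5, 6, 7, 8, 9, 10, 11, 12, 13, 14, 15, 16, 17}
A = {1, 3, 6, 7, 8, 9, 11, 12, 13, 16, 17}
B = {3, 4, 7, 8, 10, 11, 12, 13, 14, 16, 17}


LHS: A ∩ B = {3, 7, 8, 11, 12, 13, 16, 17}
(A ∩ B)' = U \ (A ∩ B) = {1, 2, 4, 5, 6, 9, 10, 14, 15}
A' = {2, 4, 5, 10, 14, 15}, B' = {1, 2, 5, 6, 9, 15}
Claimed RHS: A' ∩ B' = {2, 5, 15}
Identity is INVALID: LHS = {1, 2, 4, 5, 6, 9, 10, 14, 15} but the RHS claimed here equals {2, 5, 15}. The correct form is (A ∩ B)' = A' ∪ B'.

Identity is invalid: (A ∩ B)' = {1, 2, 4, 5, 6, 9, 10, 14, 15} but A' ∩ B' = {2, 5, 15}. The correct De Morgan law is (A ∩ B)' = A' ∪ B'.


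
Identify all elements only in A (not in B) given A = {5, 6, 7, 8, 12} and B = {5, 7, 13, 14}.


A = {5, 6, 7, 8, 12}
B = {5, 7, 13, 14}
Region: only in A (not in B)
Elements: {6, 8, 12}

Elements only in A (not in B): {6, 8, 12}


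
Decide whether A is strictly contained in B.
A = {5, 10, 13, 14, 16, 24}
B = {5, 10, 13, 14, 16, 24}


A ⊂ B requires: A ⊆ B AND A ≠ B.
A ⊆ B? Yes
A = B? Yes
A = B, so A is not a PROPER subset.

No, A is not a proper subset of B


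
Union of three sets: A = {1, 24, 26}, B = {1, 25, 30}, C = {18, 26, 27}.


A ∪ B = {1, 24, 25, 26, 30}
(A ∪ B) ∪ C = {1, 18, 24, 25, 26, 27, 30}

A ∪ B ∪ C = {1, 18, 24, 25, 26, 27, 30}


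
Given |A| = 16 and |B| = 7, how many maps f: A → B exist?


Each of |A| = 16 inputs maps to any of |B| = 7 outputs.
# functions = |B|^|A| = 7^16
= 33232930569601

Number of functions = 33232930569601


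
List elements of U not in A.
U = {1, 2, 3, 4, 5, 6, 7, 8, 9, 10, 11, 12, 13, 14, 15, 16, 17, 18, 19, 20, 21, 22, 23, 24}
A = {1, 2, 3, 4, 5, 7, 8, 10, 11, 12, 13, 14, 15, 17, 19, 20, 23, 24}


Aᶜ = U \ A = elements in U but not in A
U = {1, 2, 3, 4, 5, 6, 7, 8, 9, 10, 11, 12, 13, 14, 15, 16, 17, 18, 19, 20, 21, 22, 23, 24}
A = {1, 2, 3, 4, 5, 7, 8, 10, 11, 12, 13, 14, 15, 17, 19, 20, 23, 24}
Aᶜ = {6, 9, 16, 18, 21, 22}

Aᶜ = {6, 9, 16, 18, 21, 22}


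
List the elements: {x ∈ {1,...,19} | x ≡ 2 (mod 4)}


Checking each candidate:
Condition: x in {1,...,19} with x ≡ 2 (mod 4)
Result = {2, 6, 10, 14, 18}

{2, 6, 10, 14, 18}


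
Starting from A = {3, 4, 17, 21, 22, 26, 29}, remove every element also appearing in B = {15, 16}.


A \ B = elements in A but not in B
A = {3, 4, 17, 21, 22, 26, 29}
B = {15, 16}
Remove from A any elements in B
A \ B = {3, 4, 17, 21, 22, 26, 29}

A \ B = {3, 4, 17, 21, 22, 26, 29}


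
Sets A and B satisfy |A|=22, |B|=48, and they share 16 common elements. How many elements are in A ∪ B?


|A ∪ B| = |A| + |B| - |A ∩ B|
= 22 + 48 - 16
= 54

|A ∪ B| = 54


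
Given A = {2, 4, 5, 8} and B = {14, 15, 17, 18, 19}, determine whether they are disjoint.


Disjoint means A ∩ B = ∅.
A ∩ B = ∅
A ∩ B = ∅, so A and B are disjoint.

Yes, A and B are disjoint


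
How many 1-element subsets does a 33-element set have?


C(n,k) = n! / (k!(n-k)!)
C(33,1) = 33! / (1!32!)
= 33

C(33,1) = 33


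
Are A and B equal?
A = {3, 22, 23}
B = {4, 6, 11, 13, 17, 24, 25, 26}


Two sets are equal iff they have exactly the same elements.
A = {3, 22, 23}
B = {4, 6, 11, 13, 17, 24, 25, 26}
Differences: {3, 4, 6, 11, 13, 17, 22, 23, 24, 25, 26}
A ≠ B

No, A ≠ B


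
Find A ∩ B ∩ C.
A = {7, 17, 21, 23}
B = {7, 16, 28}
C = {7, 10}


A ∩ B = {7}
(A ∩ B) ∩ C = {7}

A ∩ B ∩ C = {7}


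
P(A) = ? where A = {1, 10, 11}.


|A| = 3, so |P(A)| = 2^3 = 8
Enumerate subsets by cardinality (0 to 3):
∅, {1}, {10}, {11}, {1, 10}, {1, 11}, {10, 11}, {1, 10, 11}

P(A) has 8 subsets: ∅, {1}, {10}, {11}, {1, 10}, {1, 11}, {10, 11}, {1, 10, 11}


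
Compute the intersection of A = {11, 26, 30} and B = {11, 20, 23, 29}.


A ∩ B = elements in both A and B
A = {11, 26, 30}
B = {11, 20, 23, 29}
A ∩ B = {11}

A ∩ B = {11}


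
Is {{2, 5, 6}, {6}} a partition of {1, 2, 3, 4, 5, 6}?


A partition requires: (1) non-empty parts, (2) pairwise disjoint, (3) union = U
Parts: {2, 5, 6}, {6}
Union of parts: {2, 5, 6}
U = {1, 2, 3, 4, 5, 6}
All non-empty? True
Pairwise disjoint? False
Covers U? False

No, not a valid partition


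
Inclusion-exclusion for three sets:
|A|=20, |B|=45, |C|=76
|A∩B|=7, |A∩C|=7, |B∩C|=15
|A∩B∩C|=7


|A∪B∪C| = |A|+|B|+|C| - |A∩B|-|A∩C|-|B∩C| + |A∩B∩C|
= 20+45+76 - 7-7-15 + 7
= 141 - 29 + 7
= 119

|A ∪ B ∪ C| = 119


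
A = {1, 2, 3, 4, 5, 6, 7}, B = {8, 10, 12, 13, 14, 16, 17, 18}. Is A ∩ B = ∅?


Disjoint means A ∩ B = ∅.
A ∩ B = ∅
A ∩ B = ∅, so A and B are disjoint.

Yes, A and B are disjoint


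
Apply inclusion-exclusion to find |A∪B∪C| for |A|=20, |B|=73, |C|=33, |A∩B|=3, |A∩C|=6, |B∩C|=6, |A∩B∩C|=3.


|A∪B∪C| = |A|+|B|+|C| - |A∩B|-|A∩C|-|B∩C| + |A∩B∩C|
= 20+73+33 - 3-6-6 + 3
= 126 - 15 + 3
= 114

|A ∪ B ∪ C| = 114


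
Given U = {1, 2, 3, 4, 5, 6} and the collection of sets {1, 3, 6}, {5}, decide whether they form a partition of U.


A partition requires: (1) non-empty parts, (2) pairwise disjoint, (3) union = U
Parts: {1, 3, 6}, {5}
Union of parts: {1, 3, 5, 6}
U = {1, 2, 3, 4, 5, 6}
All non-empty? True
Pairwise disjoint? True
Covers U? False

No, not a valid partition


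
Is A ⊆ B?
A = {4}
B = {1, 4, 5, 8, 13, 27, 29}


A ⊆ B means every element of A is in B.
All elements of A are in B.
So A ⊆ B.

Yes, A ⊆ B


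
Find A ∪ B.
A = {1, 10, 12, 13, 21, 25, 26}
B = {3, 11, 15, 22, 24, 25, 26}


A ∪ B = all elements in A or B (or both)
A = {1, 10, 12, 13, 21, 25, 26}
B = {3, 11, 15, 22, 24, 25, 26}
A ∪ B = {1, 3, 10, 11, 12, 13, 15, 21, 22, 24, 25, 26}

A ∪ B = {1, 3, 10, 11, 12, 13, 15, 21, 22, 24, 25, 26}


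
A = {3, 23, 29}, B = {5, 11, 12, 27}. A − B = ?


A \ B = elements in A but not in B
A = {3, 23, 29}
B = {5, 11, 12, 27}
Remove from A any elements in B
A \ B = {3, 23, 29}

A \ B = {3, 23, 29}


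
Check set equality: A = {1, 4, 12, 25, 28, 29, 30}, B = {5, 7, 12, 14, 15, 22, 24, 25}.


Two sets are equal iff they have exactly the same elements.
A = {1, 4, 12, 25, 28, 29, 30}
B = {5, 7, 12, 14, 15, 22, 24, 25}
Differences: {1, 4, 5, 7, 14, 15, 22, 24, 28, 29, 30}
A ≠ B

No, A ≠ B


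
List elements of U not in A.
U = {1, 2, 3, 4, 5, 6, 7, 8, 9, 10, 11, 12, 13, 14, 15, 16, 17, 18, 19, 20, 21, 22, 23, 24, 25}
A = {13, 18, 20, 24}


Aᶜ = U \ A = elements in U but not in A
U = {1, 2, 3, 4, 5, 6, 7, 8, 9, 10, 11, 12, 13, 14, 15, 16, 17, 18, 19, 20, 21, 22, 23, 24, 25}
A = {13, 18, 20, 24}
Aᶜ = {1, 2, 3, 4, 5, 6, 7, 8, 9, 10, 11, 12, 14, 15, 16, 17, 19, 21, 22, 23, 25}

Aᶜ = {1, 2, 3, 4, 5, 6, 7, 8, 9, 10, 11, 12, 14, 15, 16, 17, 19, 21, 22, 23, 25}


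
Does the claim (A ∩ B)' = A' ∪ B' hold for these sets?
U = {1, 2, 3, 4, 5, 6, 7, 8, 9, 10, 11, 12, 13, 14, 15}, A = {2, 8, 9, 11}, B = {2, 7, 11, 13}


LHS: A ∩ B = {2, 11}
(A ∩ B)' = U \ (A ∩ B) = {1, 3, 4, 5, 6, 7, 8, 9, 10, 12, 13, 14, 15}
A' = {1, 3, 4, 5, 6, 7, 10, 12, 13, 14, 15}, B' = {1, 3, 4, 5, 6, 8, 9, 10, 12, 14, 15}
Claimed RHS: A' ∪ B' = {1, 3, 4, 5, 6, 7, 8, 9, 10, 12, 13, 14, 15}
Identity is VALID: LHS = RHS = {1, 3, 4, 5, 6, 7, 8, 9, 10, 12, 13, 14, 15} ✓

Identity is valid. (A ∩ B)' = A' ∪ B' = {1, 3, 4, 5, 6, 7, 8, 9, 10, 12, 13, 14, 15}


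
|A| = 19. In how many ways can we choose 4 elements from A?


C(n,k) = n! / (k!(n-k)!)
C(19,4) = 19! / (4!15!)
= 3876

C(19,4) = 3876


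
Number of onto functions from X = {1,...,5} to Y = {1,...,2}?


n = |X| = 5, k = |Y| = 2. Surjections via inclusion-exclusion:
S(n,k) = Σ(-1)^i × C(k,i) × (k-i)^n, i=0 to k
i=0: (-1)^0×C(2,0)×2^5 = 32
i=1: (-1)^1×C(2,1)×1^5 = -2
i=2: (-1)^2×C(2,2)×0^5 = 0
Total = 30

Number of surjections = 30


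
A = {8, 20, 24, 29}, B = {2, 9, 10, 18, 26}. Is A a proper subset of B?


A ⊂ B requires: A ⊆ B AND A ≠ B.
A ⊆ B? No
A ⊄ B, so A is not a proper subset.

No, A is not a proper subset of B


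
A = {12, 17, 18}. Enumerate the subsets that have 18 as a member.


A subset of A contains 18 iff the remaining 2 elements form any subset of A \ {18}.
Count: 2^(n-1) = 2^2 = 4
Subsets containing 18: {18}, {12, 18}, {17, 18}, {12, 17, 18}

Subsets containing 18 (4 total): {18}, {12, 18}, {17, 18}, {12, 17, 18}


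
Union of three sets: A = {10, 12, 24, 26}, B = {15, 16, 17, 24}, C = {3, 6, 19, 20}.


A ∪ B = {10, 12, 15, 16, 17, 24, 26}
(A ∪ B) ∪ C = {3, 6, 10, 12, 15, 16, 17, 19, 20, 24, 26}

A ∪ B ∪ C = {3, 6, 10, 12, 15, 16, 17, 19, 20, 24, 26}


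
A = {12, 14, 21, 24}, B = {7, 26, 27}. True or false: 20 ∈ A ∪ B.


A = {12, 14, 21, 24}, B = {7, 26, 27}
A ∪ B = all elements in A or B
A ∪ B = {7, 12, 14, 21, 24, 26, 27}
Checking if 20 ∈ A ∪ B
20 is not in A ∪ B → False

20 ∉ A ∪ B


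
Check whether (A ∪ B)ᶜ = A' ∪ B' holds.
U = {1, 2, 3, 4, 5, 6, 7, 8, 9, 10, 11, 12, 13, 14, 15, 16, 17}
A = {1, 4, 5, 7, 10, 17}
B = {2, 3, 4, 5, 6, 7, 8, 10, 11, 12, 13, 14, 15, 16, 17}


LHS: A ∪ B = {1, 2, 3, 4, 5, 6, 7, 8, 10, 11, 12, 13, 14, 15, 16, 17}
(A ∪ B)' = U \ (A ∪ B) = {9}
A' = {2, 3, 6, 8, 9, 11, 12, 13, 14, 15, 16}, B' = {1, 9}
Claimed RHS: A' ∪ B' = {1, 2, 3, 6, 8, 9, 11, 12, 13, 14, 15, 16}
Identity is INVALID: LHS = {9} but the RHS claimed here equals {1, 2, 3, 6, 8, 9, 11, 12, 13, 14, 15, 16}. The correct form is (A ∪ B)' = A' ∩ B'.

Identity is invalid: (A ∪ B)' = {9} but A' ∪ B' = {1, 2, 3, 6, 8, 9, 11, 12, 13, 14, 15, 16}. The correct De Morgan law is (A ∪ B)' = A' ∩ B'.


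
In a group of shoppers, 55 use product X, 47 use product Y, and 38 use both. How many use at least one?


|A ∪ B| = |A| + |B| - |A ∩ B|
= 55 + 47 - 38
= 64

|A ∪ B| = 64


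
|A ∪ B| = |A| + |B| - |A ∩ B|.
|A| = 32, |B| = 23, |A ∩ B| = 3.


|A ∪ B| = |A| + |B| - |A ∩ B|
= 32 + 23 - 3
= 52

|A ∪ B| = 52


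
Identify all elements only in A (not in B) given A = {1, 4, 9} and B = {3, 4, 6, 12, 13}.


A = {1, 4, 9}
B = {3, 4, 6, 12, 13}
Region: only in A (not in B)
Elements: {1, 9}

Elements only in A (not in B): {1, 9}


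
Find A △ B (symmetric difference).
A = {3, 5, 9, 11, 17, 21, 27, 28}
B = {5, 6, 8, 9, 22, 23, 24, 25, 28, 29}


A △ B = (A \ B) ∪ (B \ A) = elements in exactly one of A or B
A \ B = {3, 11, 17, 21, 27}
B \ A = {6, 8, 22, 23, 24, 25, 29}
A △ B = {3, 6, 8, 11, 17, 21, 22, 23, 24, 25, 27, 29}

A △ B = {3, 6, 8, 11, 17, 21, 22, 23, 24, 25, 27, 29}


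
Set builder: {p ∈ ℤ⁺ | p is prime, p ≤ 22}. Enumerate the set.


Checking each candidate:
Condition: primes ≤ 22
Result = {2, 3, 5, 7, 11, 13, 17, 19}

{2, 3, 5, 7, 11, 13, 17, 19}


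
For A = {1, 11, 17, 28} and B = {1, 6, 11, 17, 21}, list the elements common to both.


A ∩ B = elements in both A and B
A = {1, 11, 17, 28}
B = {1, 6, 11, 17, 21}
A ∩ B = {1, 11, 17}

A ∩ B = {1, 11, 17}


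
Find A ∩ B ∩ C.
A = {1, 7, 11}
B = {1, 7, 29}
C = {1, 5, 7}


A ∩ B = {1, 7}
(A ∩ B) ∩ C = {1, 7}

A ∩ B ∩ C = {1, 7}


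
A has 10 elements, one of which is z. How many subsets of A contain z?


Subsets of A containing z correspond to subsets of A \ {z}, which has 9 elements.
Count = 2^(n-1) = 2^9
= 512

Number of subsets containing z = 512


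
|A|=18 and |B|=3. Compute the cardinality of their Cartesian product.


|A × B| = |A| × |B|
= 18 × 3
= 54

|A × B| = 54


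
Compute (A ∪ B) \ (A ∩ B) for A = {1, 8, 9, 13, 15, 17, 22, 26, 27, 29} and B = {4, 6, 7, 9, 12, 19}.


A △ B = (A \ B) ∪ (B \ A) = elements in exactly one of A or B
A \ B = {1, 8, 13, 15, 17, 22, 26, 27, 29}
B \ A = {4, 6, 7, 12, 19}
A △ B = {1, 4, 6, 7, 8, 12, 13, 15, 17, 19, 22, 26, 27, 29}

A △ B = {1, 4, 6, 7, 8, 12, 13, 15, 17, 19, 22, 26, 27, 29}


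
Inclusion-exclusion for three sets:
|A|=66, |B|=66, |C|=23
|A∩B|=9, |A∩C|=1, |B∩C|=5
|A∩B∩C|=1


|A∪B∪C| = |A|+|B|+|C| - |A∩B|-|A∩C|-|B∩C| + |A∩B∩C|
= 66+66+23 - 9-1-5 + 1
= 155 - 15 + 1
= 141

|A ∪ B ∪ C| = 141


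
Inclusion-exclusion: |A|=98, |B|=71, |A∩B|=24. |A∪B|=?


|A ∪ B| = |A| + |B| - |A ∩ B|
= 98 + 71 - 24
= 145

|A ∪ B| = 145


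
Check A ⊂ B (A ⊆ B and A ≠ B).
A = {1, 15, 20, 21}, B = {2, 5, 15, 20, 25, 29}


A ⊂ B requires: A ⊆ B AND A ≠ B.
A ⊆ B? No
A ⊄ B, so A is not a proper subset.

No, A is not a proper subset of B


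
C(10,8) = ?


C(n,k) = n! / (k!(n-k)!)
C(10,8) = 10! / (8!2!)
= 45

C(10,8) = 45


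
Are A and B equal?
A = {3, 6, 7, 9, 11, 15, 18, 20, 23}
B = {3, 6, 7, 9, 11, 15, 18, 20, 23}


Two sets are equal iff they have exactly the same elements.
A = {3, 6, 7, 9, 11, 15, 18, 20, 23}
B = {3, 6, 7, 9, 11, 15, 18, 20, 23}
Same elements → A = B

Yes, A = B


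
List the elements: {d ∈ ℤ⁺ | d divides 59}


Checking each candidate:
Condition: positive divisors of 59
Result = {1, 59}

{1, 59}


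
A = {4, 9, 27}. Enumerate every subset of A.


|A| = 3, so |P(A)| = 2^3 = 8
Enumerate subsets by cardinality (0 to 3):
∅, {4}, {9}, {27}, {4, 9}, {4, 27}, {9, 27}, {4, 9, 27}

P(A) has 8 subsets: ∅, {4}, {9}, {27}, {4, 9}, {4, 27}, {9, 27}, {4, 9, 27}


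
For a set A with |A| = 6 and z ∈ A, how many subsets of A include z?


Subsets of A containing z correspond to subsets of A \ {z}, which has 5 elements.
Count = 2^(n-1) = 2^5
= 32

Number of subsets containing z = 32


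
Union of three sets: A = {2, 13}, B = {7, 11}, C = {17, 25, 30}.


A ∪ B = {2, 7, 11, 13}
(A ∪ B) ∪ C = {2, 7, 11, 13, 17, 25, 30}

A ∪ B ∪ C = {2, 7, 11, 13, 17, 25, 30}


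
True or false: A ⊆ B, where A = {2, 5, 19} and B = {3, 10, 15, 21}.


A ⊆ B means every element of A is in B.
Elements in A not in B: {2, 5, 19}
So A ⊄ B.

No, A ⊄ B


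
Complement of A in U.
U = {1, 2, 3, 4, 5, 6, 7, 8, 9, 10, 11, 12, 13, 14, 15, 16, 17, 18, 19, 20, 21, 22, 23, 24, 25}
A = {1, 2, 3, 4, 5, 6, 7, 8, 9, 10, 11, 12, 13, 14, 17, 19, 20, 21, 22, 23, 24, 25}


Aᶜ = U \ A = elements in U but not in A
U = {1, 2, 3, 4, 5, 6, 7, 8, 9, 10, 11, 12, 13, 14, 15, 16, 17, 18, 19, 20, 21, 22, 23, 24, 25}
A = {1, 2, 3, 4, 5, 6, 7, 8, 9, 10, 11, 12, 13, 14, 17, 19, 20, 21, 22, 23, 24, 25}
Aᶜ = {15, 16, 18}

Aᶜ = {15, 16, 18}


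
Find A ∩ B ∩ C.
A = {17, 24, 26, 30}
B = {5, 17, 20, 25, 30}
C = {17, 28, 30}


A ∩ B = {17, 30}
(A ∩ B) ∩ C = {17, 30}

A ∩ B ∩ C = {17, 30}


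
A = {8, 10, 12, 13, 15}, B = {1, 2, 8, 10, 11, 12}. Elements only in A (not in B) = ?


A = {8, 10, 12, 13, 15}
B = {1, 2, 8, 10, 11, 12}
Region: only in A (not in B)
Elements: {13, 15}

Elements only in A (not in B): {13, 15}


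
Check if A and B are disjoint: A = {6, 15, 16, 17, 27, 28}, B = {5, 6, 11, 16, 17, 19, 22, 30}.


Disjoint means A ∩ B = ∅.
A ∩ B = {6, 16, 17}
A ∩ B ≠ ∅, so A and B are NOT disjoint.

No, A and B are not disjoint (A ∩ B = {6, 16, 17})


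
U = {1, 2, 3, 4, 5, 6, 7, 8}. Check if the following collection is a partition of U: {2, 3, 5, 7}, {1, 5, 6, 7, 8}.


A partition requires: (1) non-empty parts, (2) pairwise disjoint, (3) union = U
Parts: {2, 3, 5, 7}, {1, 5, 6, 7, 8}
Union of parts: {1, 2, 3, 5, 6, 7, 8}
U = {1, 2, 3, 4, 5, 6, 7, 8}
All non-empty? True
Pairwise disjoint? False
Covers U? False

No, not a valid partition


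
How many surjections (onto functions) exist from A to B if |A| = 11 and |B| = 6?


n = |A| = 11, k = |B| = 6. Surjections via inclusion-exclusion:
S(n,k) = Σ(-1)^i × C(k,i) × (k-i)^n, i=0 to k
i=0: (-1)^0×C(6,0)×6^11 = 362797056
i=1: (-1)^1×C(6,1)×5^11 = -292968750
i=2: (-1)^2×C(6,2)×4^11 = 62914560
i=3: (-1)^3×C(6,3)×3^11 = -3542940
i=4: (-1)^4×C(6,4)×2^11 = 30720
i=5: (-1)^5×C(6,5)×1^11 = -6
i=6: (-1)^6×C(6,6)×0^11 = 0
Total = 129230640

Number of surjections = 129230640


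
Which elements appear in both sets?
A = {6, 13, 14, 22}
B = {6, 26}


A ∩ B = elements in both A and B
A = {6, 13, 14, 22}
B = {6, 26}
A ∩ B = {6}

A ∩ B = {6}


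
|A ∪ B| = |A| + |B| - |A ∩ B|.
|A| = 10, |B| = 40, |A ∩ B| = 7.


|A ∪ B| = |A| + |B| - |A ∩ B|
= 10 + 40 - 7
= 43

|A ∪ B| = 43


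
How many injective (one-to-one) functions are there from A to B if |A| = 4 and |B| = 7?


An injection sends each of |A| = 4 inputs to a distinct output in B.
# injections = |B|·(|B|-1)·…·(|B|-|A|+1) = 7! / (7 - 4)!
= 7 × 6 × 5 × 4
= 840

Number of injections = 840


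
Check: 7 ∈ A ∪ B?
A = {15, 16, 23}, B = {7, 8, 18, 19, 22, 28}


A = {15, 16, 23}, B = {7, 8, 18, 19, 22, 28}
A ∪ B = all elements in A or B
A ∪ B = {7, 8, 15, 16, 18, 19, 22, 23, 28}
Checking if 7 ∈ A ∪ B
7 is in A ∪ B → True

7 ∈ A ∪ B


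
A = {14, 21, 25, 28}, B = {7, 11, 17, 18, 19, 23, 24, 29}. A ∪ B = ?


A ∪ B = all elements in A or B (or both)
A = {14, 21, 25, 28}
B = {7, 11, 17, 18, 19, 23, 24, 29}
A ∪ B = {7, 11, 14, 17, 18, 19, 21, 23, 24, 25, 28, 29}

A ∪ B = {7, 11, 14, 17, 18, 19, 21, 23, 24, 25, 28, 29}


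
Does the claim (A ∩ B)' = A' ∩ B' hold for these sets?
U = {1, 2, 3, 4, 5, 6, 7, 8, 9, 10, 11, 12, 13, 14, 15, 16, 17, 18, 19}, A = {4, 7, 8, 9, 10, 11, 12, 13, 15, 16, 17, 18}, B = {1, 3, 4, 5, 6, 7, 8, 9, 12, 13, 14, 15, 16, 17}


LHS: A ∩ B = {4, 7, 8, 9, 12, 13, 15, 16, 17}
(A ∩ B)' = U \ (A ∩ B) = {1, 2, 3, 5, 6, 10, 11, 14, 18, 19}
A' = {1, 2, 3, 5, 6, 14, 19}, B' = {2, 10, 11, 18, 19}
Claimed RHS: A' ∩ B' = {2, 19}
Identity is INVALID: LHS = {1, 2, 3, 5, 6, 10, 11, 14, 18, 19} but the RHS claimed here equals {2, 19}. The correct form is (A ∩ B)' = A' ∪ B'.

Identity is invalid: (A ∩ B)' = {1, 2, 3, 5, 6, 10, 11, 14, 18, 19} but A' ∩ B' = {2, 19}. The correct De Morgan law is (A ∩ B)' = A' ∪ B'.


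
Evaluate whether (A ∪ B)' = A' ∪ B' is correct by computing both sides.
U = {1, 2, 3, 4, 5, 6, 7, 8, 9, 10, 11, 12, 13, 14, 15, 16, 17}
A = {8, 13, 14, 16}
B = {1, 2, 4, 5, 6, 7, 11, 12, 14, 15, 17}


LHS: A ∪ B = {1, 2, 4, 5, 6, 7, 8, 11, 12, 13, 14, 15, 16, 17}
(A ∪ B)' = U \ (A ∪ B) = {3, 9, 10}
A' = {1, 2, 3, 4, 5, 6, 7, 9, 10, 11, 12, 15, 17}, B' = {3, 8, 9, 10, 13, 16}
Claimed RHS: A' ∪ B' = {1, 2, 3, 4, 5, 6, 7, 8, 9, 10, 11, 12, 13, 15, 16, 17}
Identity is INVALID: LHS = {3, 9, 10} but the RHS claimed here equals {1, 2, 3, 4, 5, 6, 7, 8, 9, 10, 11, 12, 13, 15, 16, 17}. The correct form is (A ∪ B)' = A' ∩ B'.

Identity is invalid: (A ∪ B)' = {3, 9, 10} but A' ∪ B' = {1, 2, 3, 4, 5, 6, 7, 8, 9, 10, 11, 12, 13, 15, 16, 17}. The correct De Morgan law is (A ∪ B)' = A' ∩ B'.


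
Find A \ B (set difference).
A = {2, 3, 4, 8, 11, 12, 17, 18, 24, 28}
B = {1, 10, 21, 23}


A \ B = elements in A but not in B
A = {2, 3, 4, 8, 11, 12, 17, 18, 24, 28}
B = {1, 10, 21, 23}
Remove from A any elements in B
A \ B = {2, 3, 4, 8, 11, 12, 17, 18, 24, 28}

A \ B = {2, 3, 4, 8, 11, 12, 17, 18, 24, 28}


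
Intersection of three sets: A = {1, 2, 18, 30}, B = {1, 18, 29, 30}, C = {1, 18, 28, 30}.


A ∩ B = {1, 18, 30}
(A ∩ B) ∩ C = {1, 18, 30}

A ∩ B ∩ C = {1, 18, 30}


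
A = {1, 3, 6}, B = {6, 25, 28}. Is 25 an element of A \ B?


A = {1, 3, 6}, B = {6, 25, 28}
A \ B = elements in A but not in B
A \ B = {1, 3}
Checking if 25 ∈ A \ B
25 is not in A \ B → False

25 ∉ A \ B


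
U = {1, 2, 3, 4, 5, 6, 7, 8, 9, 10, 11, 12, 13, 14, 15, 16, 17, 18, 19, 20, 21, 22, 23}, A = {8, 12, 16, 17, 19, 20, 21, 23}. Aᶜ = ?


Aᶜ = U \ A = elements in U but not in A
U = {1, 2, 3, 4, 5, 6, 7, 8, 9, 10, 11, 12, 13, 14, 15, 16, 17, 18, 19, 20, 21, 22, 23}
A = {8, 12, 16, 17, 19, 20, 21, 23}
Aᶜ = {1, 2, 3, 4, 5, 6, 7, 9, 10, 11, 13, 14, 15, 18, 22}

Aᶜ = {1, 2, 3, 4, 5, 6, 7, 9, 10, 11, 13, 14, 15, 18, 22}


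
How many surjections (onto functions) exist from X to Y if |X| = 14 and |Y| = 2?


n = |X| = 14, k = |Y| = 2. Surjections via inclusion-exclusion:
S(n,k) = Σ(-1)^i × C(k,i) × (k-i)^n, i=0 to k
i=0: (-1)^0×C(2,0)×2^14 = 16384
i=1: (-1)^1×C(2,1)×1^14 = -2
i=2: (-1)^2×C(2,2)×0^14 = 0
Total = 16382

Number of surjections = 16382


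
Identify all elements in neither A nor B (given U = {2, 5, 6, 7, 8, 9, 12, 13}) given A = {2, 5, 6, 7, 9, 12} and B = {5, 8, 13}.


A = {2, 5, 6, 7, 9, 12}
B = {5, 8, 13}
Region: in neither A nor B (given U = {2, 5, 6, 7, 8, 9, 12, 13})
Elements: ∅

Elements in neither A nor B (given U = {2, 5, 6, 7, 8, 9, 12, 13}): ∅


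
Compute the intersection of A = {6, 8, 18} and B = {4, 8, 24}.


A ∩ B = elements in both A and B
A = {6, 8, 18}
B = {4, 8, 24}
A ∩ B = {8}

A ∩ B = {8}


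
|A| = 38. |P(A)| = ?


Number of subsets = 2^n
= 2^38
= 274877906944

|P(A)| = 274877906944


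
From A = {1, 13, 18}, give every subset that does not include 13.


A subset of A that omits 13 is a subset of A \ {13}, so there are 2^(n-1) = 2^2 = 4 of them.
Subsets excluding 13: ∅, {1}, {18}, {1, 18}

Subsets excluding 13 (4 total): ∅, {1}, {18}, {1, 18}


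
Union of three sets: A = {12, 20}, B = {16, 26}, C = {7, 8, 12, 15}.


A ∪ B = {12, 16, 20, 26}
(A ∪ B) ∪ C = {7, 8, 12, 15, 16, 20, 26}

A ∪ B ∪ C = {7, 8, 12, 15, 16, 20, 26}


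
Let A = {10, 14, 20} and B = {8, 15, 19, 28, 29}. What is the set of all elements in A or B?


A ∪ B = all elements in A or B (or both)
A = {10, 14, 20}
B = {8, 15, 19, 28, 29}
A ∪ B = {8, 10, 14, 15, 19, 20, 28, 29}

A ∪ B = {8, 10, 14, 15, 19, 20, 28, 29}


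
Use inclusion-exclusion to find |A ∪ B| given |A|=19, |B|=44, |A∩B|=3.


|A ∪ B| = |A| + |B| - |A ∩ B|
= 19 + 44 - 3
= 60

|A ∪ B| = 60


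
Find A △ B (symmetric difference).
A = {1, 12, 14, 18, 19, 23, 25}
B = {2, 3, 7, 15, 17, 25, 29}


A △ B = (A \ B) ∪ (B \ A) = elements in exactly one of A or B
A \ B = {1, 12, 14, 18, 19, 23}
B \ A = {2, 3, 7, 15, 17, 29}
A △ B = {1, 2, 3, 7, 12, 14, 15, 17, 18, 19, 23, 29}

A △ B = {1, 2, 3, 7, 12, 14, 15, 17, 18, 19, 23, 29}


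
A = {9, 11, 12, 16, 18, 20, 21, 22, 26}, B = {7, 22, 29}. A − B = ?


A \ B = elements in A but not in B
A = {9, 11, 12, 16, 18, 20, 21, 22, 26}
B = {7, 22, 29}
Remove from A any elements in B
A \ B = {9, 11, 12, 16, 18, 20, 21, 26}

A \ B = {9, 11, 12, 16, 18, 20, 21, 26}


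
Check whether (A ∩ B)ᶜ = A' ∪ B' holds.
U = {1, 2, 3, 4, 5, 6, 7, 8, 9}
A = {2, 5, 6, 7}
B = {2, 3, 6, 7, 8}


LHS: A ∩ B = {2, 6, 7}
(A ∩ B)' = U \ (A ∩ B) = {1, 3, 4, 5, 8, 9}
A' = {1, 3, 4, 8, 9}, B' = {1, 4, 5, 9}
Claimed RHS: A' ∪ B' = {1, 3, 4, 5, 8, 9}
Identity is VALID: LHS = RHS = {1, 3, 4, 5, 8, 9} ✓

Identity is valid. (A ∩ B)' = A' ∪ B' = {1, 3, 4, 5, 8, 9}


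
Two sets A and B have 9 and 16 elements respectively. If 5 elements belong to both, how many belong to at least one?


|A ∪ B| = |A| + |B| - |A ∩ B|
= 9 + 16 - 5
= 20

|A ∪ B| = 20


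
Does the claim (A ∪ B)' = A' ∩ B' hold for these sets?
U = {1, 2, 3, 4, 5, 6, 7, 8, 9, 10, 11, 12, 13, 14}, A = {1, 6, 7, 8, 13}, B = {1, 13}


LHS: A ∪ B = {1, 6, 7, 8, 13}
(A ∪ B)' = U \ (A ∪ B) = {2, 3, 4, 5, 9, 10, 11, 12, 14}
A' = {2, 3, 4, 5, 9, 10, 11, 12, 14}, B' = {2, 3, 4, 5, 6, 7, 8, 9, 10, 11, 12, 14}
Claimed RHS: A' ∩ B' = {2, 3, 4, 5, 9, 10, 11, 12, 14}
Identity is VALID: LHS = RHS = {2, 3, 4, 5, 9, 10, 11, 12, 14} ✓

Identity is valid. (A ∪ B)' = A' ∩ B' = {2, 3, 4, 5, 9, 10, 11, 12, 14}


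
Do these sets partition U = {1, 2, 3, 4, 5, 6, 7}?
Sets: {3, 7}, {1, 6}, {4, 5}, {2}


A partition requires: (1) non-empty parts, (2) pairwise disjoint, (3) union = U
Parts: {3, 7}, {1, 6}, {4, 5}, {2}
Union of parts: {1, 2, 3, 4, 5, 6, 7}
U = {1, 2, 3, 4, 5, 6, 7}
All non-empty? True
Pairwise disjoint? True
Covers U? True

Yes, valid partition


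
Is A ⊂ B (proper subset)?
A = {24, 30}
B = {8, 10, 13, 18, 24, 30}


A ⊂ B requires: A ⊆ B AND A ≠ B.
A ⊆ B? Yes
A = B? No
A ⊂ B: Yes (A is a proper subset of B)

Yes, A ⊂ B


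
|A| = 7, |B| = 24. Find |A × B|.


|A × B| = |A| × |B|
= 7 × 24
= 168

|A × B| = 168


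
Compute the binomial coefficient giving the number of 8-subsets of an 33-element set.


C(n,k) = n! / (k!(n-k)!)
C(33,8) = 33! / (8!25!)
= 13884156

C(33,8) = 13884156


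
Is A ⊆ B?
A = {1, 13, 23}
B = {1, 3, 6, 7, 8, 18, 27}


A ⊆ B means every element of A is in B.
Elements in A not in B: {13, 23}
So A ⊄ B.

No, A ⊄ B


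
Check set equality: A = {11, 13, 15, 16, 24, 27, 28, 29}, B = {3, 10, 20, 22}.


Two sets are equal iff they have exactly the same elements.
A = {11, 13, 15, 16, 24, 27, 28, 29}
B = {3, 10, 20, 22}
Differences: {3, 10, 11, 13, 15, 16, 20, 22, 24, 27, 28, 29}
A ≠ B

No, A ≠ B


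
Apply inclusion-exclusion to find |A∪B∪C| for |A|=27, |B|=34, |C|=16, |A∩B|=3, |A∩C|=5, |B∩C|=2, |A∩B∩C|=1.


|A∪B∪C| = |A|+|B|+|C| - |A∩B|-|A∩C|-|B∩C| + |A∩B∩C|
= 27+34+16 - 3-5-2 + 1
= 77 - 10 + 1
= 68

|A ∪ B ∪ C| = 68


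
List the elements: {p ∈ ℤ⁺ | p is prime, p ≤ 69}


Checking each candidate:
Condition: primes ≤ 69
Result = {2, 3, 5, 7, 11, 13, 17, 19, 23, 29, 31, 37, 41, 43, 47, 53, 59, 61, 67}

{2, 3, 5, 7, 11, 13, 17, 19, 23, 29, 31, 37, 41, 43, 47, 53, 59, 61, 67}


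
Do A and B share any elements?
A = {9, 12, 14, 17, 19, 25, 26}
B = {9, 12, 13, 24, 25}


Disjoint means A ∩ B = ∅.
A ∩ B = {9, 12, 25}
A ∩ B ≠ ∅, so A and B are NOT disjoint.

Yes — A and B share the element(s) of A ∩ B = {9, 12, 25}, so they are not disjoint


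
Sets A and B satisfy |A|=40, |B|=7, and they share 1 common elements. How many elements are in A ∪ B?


|A ∪ B| = |A| + |B| - |A ∩ B|
= 40 + 7 - 1
= 46

|A ∪ B| = 46


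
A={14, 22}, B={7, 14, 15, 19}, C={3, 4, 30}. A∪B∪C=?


A ∪ B = {7, 14, 15, 19, 22}
(A ∪ B) ∪ C = {3, 4, 7, 14, 15, 19, 22, 30}

A ∪ B ∪ C = {3, 4, 7, 14, 15, 19, 22, 30}


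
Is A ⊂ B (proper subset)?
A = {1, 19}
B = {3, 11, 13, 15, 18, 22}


A ⊂ B requires: A ⊆ B AND A ≠ B.
A ⊆ B? No
A ⊄ B, so A is not a proper subset.

No, A is not a proper subset of B


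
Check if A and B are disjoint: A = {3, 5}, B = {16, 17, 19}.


Disjoint means A ∩ B = ∅.
A ∩ B = ∅
A ∩ B = ∅, so A and B are disjoint.

Yes, A and B are disjoint


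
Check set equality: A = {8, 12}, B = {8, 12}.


Two sets are equal iff they have exactly the same elements.
A = {8, 12}
B = {8, 12}
Same elements → A = B

Yes, A = B


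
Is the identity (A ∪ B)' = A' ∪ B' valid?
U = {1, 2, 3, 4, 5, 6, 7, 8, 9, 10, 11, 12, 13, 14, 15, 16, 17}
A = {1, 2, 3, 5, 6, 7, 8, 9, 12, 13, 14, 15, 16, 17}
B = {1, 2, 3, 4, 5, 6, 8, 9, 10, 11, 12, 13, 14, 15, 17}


LHS: A ∪ B = {1, 2, 3, 4, 5, 6, 7, 8, 9, 10, 11, 12, 13, 14, 15, 16, 17}
(A ∪ B)' = U \ (A ∪ B) = ∅
A' = {4, 10, 11}, B' = {7, 16}
Claimed RHS: A' ∪ B' = {4, 7, 10, 11, 16}
Identity is INVALID: LHS = ∅ but the RHS claimed here equals {4, 7, 10, 11, 16}. The correct form is (A ∪ B)' = A' ∩ B'.

Identity is invalid: (A ∪ B)' = ∅ but A' ∪ B' = {4, 7, 10, 11, 16}. The correct De Morgan law is (A ∪ B)' = A' ∩ B'.
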